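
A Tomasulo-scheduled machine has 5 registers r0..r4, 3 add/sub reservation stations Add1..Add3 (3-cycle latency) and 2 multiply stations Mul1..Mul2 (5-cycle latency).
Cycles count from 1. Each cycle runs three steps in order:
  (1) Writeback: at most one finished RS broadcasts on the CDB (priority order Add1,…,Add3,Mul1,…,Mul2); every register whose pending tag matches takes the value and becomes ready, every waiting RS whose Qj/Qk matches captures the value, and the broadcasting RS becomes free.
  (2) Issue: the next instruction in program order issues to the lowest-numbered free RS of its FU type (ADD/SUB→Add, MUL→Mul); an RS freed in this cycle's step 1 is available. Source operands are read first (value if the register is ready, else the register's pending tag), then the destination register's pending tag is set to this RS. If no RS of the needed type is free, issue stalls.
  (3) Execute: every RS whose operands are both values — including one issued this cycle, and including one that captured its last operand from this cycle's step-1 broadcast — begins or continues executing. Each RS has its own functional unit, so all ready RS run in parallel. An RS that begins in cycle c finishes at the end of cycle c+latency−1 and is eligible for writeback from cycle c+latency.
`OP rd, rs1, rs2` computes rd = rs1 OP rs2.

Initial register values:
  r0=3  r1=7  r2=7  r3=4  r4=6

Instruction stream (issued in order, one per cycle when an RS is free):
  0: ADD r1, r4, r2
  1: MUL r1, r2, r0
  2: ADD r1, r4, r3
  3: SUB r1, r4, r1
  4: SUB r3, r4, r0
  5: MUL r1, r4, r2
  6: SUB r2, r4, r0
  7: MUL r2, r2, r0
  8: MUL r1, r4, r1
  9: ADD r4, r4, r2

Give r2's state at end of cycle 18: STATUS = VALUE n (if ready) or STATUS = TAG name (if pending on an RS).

cycle 1: issue ADD r1<-Add1 // r0:3,r1:Add1,r2:7,r3:4,r4:6
cycle 2: issue MUL r1<-Mul1 // r0:3,r1:Mul1,r2:7,r3:4,r4:6
cycle 3: issue ADD r1<-Add2 // r0:3,r1:Add2,r2:7,r3:4,r4:6
cycle 4: CDB Add1=13; issue SUB r1<-Add1 // r0:3,r1:Add1,r2:7,r3:4,r4:6
cycle 5: issue SUB r3<-Add3 // r0:3,r1:Add1,r2:7,r3:Add3,r4:6
cycle 6: CDB Add2=10; issue MUL r1<-Mul2 // r0:3,r1:Mul2,r2:7,r3:Add3,r4:6
cycle 7: CDB Mul1=21; issue SUB r2<-Add2 // r0:3,r1:Mul2,r2:Add2,r3:Add3,r4:6
cycle 8: CDB Add3=3; issue MUL r2<-Mul1 // r0:3,r1:Mul2,r2:Mul1,r3:3,r4:6
cycle 9: CDB Add1=-4; stall // r0:3,r1:Mul2,r2:Mul1,r3:3,r4:6
cycle 10: CDB Add2=3; stall // r0:3,r1:Mul2,r2:Mul1,r3:3,r4:6
cycle 11: CDB Mul2=42; issue MUL r1<-Mul2 // r0:3,r1:Mul2,r2:Mul1,r3:3,r4:6
cycle 12: issue ADD r4<-Add1 // r0:3,r1:Mul2,r2:Mul1,r3:3,r4:Add1
cycle 13: - // r0:3,r1:Mul2,r2:Mul1,r3:3,r4:Add1
cycle 14: - // r0:3,r1:Mul2,r2:Mul1,r3:3,r4:Add1
cycle 15: CDB Mul1=9 // r0:3,r1:Mul2,r2:9,r3:3,r4:Add1
cycle 16: CDB Mul2=252 // r0:3,r1:252,r2:9,r3:3,r4:Add1
cycle 17: - // r0:3,r1:252,r2:9,r3:3,r4:Add1
cycle 18: CDB Add1=15 // r0:3,r1:252,r2:9,r3:3,r4:15

STATUS = VALUE 9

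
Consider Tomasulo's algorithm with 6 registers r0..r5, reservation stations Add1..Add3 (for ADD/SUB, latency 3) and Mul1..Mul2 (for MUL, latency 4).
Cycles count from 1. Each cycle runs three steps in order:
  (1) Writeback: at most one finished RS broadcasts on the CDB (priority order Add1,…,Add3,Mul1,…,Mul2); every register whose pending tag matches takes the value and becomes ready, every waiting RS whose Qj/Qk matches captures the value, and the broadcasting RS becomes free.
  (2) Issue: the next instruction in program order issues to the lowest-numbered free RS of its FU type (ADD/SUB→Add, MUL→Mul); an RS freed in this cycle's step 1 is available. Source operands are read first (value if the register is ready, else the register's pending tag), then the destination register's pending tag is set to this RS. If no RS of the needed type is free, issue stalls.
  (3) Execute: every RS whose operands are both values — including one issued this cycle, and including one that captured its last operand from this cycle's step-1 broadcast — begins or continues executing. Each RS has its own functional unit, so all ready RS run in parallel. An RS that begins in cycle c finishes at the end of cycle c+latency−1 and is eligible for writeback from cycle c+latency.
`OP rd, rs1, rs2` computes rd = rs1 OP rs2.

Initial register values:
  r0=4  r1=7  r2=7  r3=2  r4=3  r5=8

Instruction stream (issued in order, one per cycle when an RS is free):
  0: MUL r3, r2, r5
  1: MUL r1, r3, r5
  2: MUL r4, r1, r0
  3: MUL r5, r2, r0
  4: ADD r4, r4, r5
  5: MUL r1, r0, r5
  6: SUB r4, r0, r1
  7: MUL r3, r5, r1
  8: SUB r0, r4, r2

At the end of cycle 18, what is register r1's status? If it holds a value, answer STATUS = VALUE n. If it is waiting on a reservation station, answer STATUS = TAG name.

  c1: issue MUL r3<-Mul1  regs: r0:4,r1:7,r2:7,r3:Mul1,r4:3,r5:8
  c2: issue MUL r1<-Mul2  regs: r0:4,r1:Mul2,r2:7,r3:Mul1,r4:3,r5:8
  c3: stall  regs: r0:4,r1:Mul2,r2:7,r3:Mul1,r4:3,r5:8
  c4: stall  regs: r0:4,r1:Mul2,r2:7,r3:Mul1,r4:3,r5:8
  c5: CDB Mul1=56; issue MUL r4<-Mul1  regs: r0:4,r1:Mul2,r2:7,r3:56,r4:Mul1,r5:8
  c6: stall  regs: r0:4,r1:Mul2,r2:7,r3:56,r4:Mul1,r5:8
  c7: stall  regs: r0:4,r1:Mul2,r2:7,r3:56,r4:Mul1,r5:8
  c8: stall  regs: r0:4,r1:Mul2,r2:7,r3:56,r4:Mul1,r5:8
  c9: CDB Mul2=448; issue MUL r5<-Mul2  regs: r0:4,r1:448,r2:7,r3:56,r4:Mul1,r5:Mul2
  c10: issue ADD r4<-Add1  regs: r0:4,r1:448,r2:7,r3:56,r4:Add1,r5:Mul2
  c11: stall  regs: r0:4,r1:448,r2:7,r3:56,r4:Add1,r5:Mul2
  c12: stall  regs: r0:4,r1:448,r2:7,r3:56,r4:Add1,r5:Mul2
  c13: CDB Mul1=1792; issue MUL r1<-Mul1  regs: r0:4,r1:Mul1,r2:7,r3:56,r4:Add1,r5:Mul2
  c14: CDB Mul2=28; issue SUB r4<-Add2  regs: r0:4,r1:Mul1,r2:7,r3:56,r4:Add2,r5:28
  c15: issue MUL r3<-Mul2  regs: r0:4,r1:Mul1,r2:7,r3:Mul2,r4:Add2,r5:28
  c16: issue SUB r0<-Add3  regs: r0:Add3,r1:Mul1,r2:7,r3:Mul2,r4:Add2,r5:28
  c17: CDB Add1=1820  regs: r0:Add3,r1:Mul1,r2:7,r3:Mul2,r4:Add2,r5:28
  c18: CDB Mul1=112  regs: r0:Add3,r1:112,r2:7,r3:Mul2,r4:Add2,r5:28

STATUS = VALUE 112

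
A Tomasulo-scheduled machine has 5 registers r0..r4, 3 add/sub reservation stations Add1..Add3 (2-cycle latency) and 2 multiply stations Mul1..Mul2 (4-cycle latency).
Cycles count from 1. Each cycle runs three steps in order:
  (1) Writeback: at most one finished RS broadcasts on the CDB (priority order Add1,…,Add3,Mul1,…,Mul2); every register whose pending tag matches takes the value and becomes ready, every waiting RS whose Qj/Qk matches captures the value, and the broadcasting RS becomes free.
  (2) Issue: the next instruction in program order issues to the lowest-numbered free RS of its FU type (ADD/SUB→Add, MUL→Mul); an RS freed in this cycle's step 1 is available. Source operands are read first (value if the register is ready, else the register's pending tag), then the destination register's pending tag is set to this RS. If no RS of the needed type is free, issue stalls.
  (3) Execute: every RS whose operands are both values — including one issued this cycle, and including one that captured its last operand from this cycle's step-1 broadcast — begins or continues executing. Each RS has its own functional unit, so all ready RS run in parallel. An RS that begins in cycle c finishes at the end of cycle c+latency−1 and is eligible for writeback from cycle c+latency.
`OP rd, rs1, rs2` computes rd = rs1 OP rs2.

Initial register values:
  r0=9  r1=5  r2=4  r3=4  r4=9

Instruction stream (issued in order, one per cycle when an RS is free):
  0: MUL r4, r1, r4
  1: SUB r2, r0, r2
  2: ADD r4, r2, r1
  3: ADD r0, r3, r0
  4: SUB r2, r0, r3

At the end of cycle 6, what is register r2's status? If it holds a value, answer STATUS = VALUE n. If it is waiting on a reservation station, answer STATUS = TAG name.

STATUS = TAG Add3

c1: issue MUL r4<-Mul1 | r0:9,r1:5,r2:4,r3:4,r4:Mul1
c2: issue SUB r2<-Add1 | r0:9,r1:5,r2:Add1,r3:4,r4:Mul1
c3: issue ADD r4<-Add2 | r0:9,r1:5,r2:Add1,r3:4,r4:Add2
c4: CDB Add1=5; issue ADD r0<-Add1 | r0:Add1,r1:5,r2:5,r3:4,r4:Add2
c5: CDB Mul1=45; issue SUB r2<-Add3 | r0:Add1,r1:5,r2:Add3,r3:4,r4:Add2
c6: CDB Add1=13 | r0:13,r1:5,r2:Add3,r3:4,r4:Add2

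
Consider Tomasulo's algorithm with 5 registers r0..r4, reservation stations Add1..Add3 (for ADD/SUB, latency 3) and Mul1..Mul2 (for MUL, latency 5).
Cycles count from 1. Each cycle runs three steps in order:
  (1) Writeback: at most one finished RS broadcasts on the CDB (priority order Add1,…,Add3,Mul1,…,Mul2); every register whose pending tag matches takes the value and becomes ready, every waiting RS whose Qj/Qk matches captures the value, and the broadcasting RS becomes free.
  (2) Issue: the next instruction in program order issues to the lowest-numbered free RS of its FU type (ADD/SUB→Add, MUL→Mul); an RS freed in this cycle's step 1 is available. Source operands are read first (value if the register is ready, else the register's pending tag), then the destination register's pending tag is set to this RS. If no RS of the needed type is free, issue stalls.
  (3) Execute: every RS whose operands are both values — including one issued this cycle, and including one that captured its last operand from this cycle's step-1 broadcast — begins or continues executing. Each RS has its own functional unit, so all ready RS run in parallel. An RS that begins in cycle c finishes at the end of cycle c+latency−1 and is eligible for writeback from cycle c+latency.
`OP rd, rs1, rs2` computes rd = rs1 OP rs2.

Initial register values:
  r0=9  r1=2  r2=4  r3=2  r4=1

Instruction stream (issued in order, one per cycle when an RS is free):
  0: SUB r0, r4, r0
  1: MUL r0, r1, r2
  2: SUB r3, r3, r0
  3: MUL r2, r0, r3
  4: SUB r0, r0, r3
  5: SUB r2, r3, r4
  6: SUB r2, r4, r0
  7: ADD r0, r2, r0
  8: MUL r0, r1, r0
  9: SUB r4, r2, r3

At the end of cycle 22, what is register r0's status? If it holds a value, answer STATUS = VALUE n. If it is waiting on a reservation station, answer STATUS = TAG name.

STATUS = TAG Mul1

c1: issue SUB r0<-Add1 | r0:Add1,r1:2,r2:4,r3:2,r4:1
c2: issue MUL r0<-Mul1 | r0:Mul1,r1:2,r2:4,r3:2,r4:1
c3: issue SUB r3<-Add2 | r0:Mul1,r1:2,r2:4,r3:Add2,r4:1
c4: CDB Add1=-8; issue MUL r2<-Mul2 | r0:Mul1,r1:2,r2:Mul2,r3:Add2,r4:1
c5: issue SUB r0<-Add1 | r0:Add1,r1:2,r2:Mul2,r3:Add2,r4:1
c6: issue SUB r2<-Add3 | r0:Add1,r1:2,r2:Add3,r3:Add2,r4:1
c7: CDB Mul1=8; stall | r0:Add1,r1:2,r2:Add3,r3:Add2,r4:1
c8: stall | r0:Add1,r1:2,r2:Add3,r3:Add2,r4:1
c9: stall | r0:Add1,r1:2,r2:Add3,r3:Add2,r4:1
c10: CDB Add2=-6; issue SUB r2<-Add2 | r0:Add1,r1:2,r2:Add2,r3:-6,r4:1
c11: stall | r0:Add1,r1:2,r2:Add2,r3:-6,r4:1
c12: stall | r0:Add1,r1:2,r2:Add2,r3:-6,r4:1
c13: CDB Add1=14; issue ADD r0<-Add1 | r0:Add1,r1:2,r2:Add2,r3:-6,r4:1
c14: CDB Add3=-7; issue MUL r0<-Mul1 | r0:Mul1,r1:2,r2:Add2,r3:-6,r4:1
c15: CDB Mul2=-48; issue SUB r4<-Add3 | r0:Mul1,r1:2,r2:Add2,r3:-6,r4:Add3
c16: CDB Add2=-13 | r0:Mul1,r1:2,r2:-13,r3:-6,r4:Add3
c17: - | r0:Mul1,r1:2,r2:-13,r3:-6,r4:Add3
c18: - | r0:Mul1,r1:2,r2:-13,r3:-6,r4:Add3
c19: CDB Add1=1 | r0:Mul1,r1:2,r2:-13,r3:-6,r4:Add3
c20: CDB Add3=-7 | r0:Mul1,r1:2,r2:-13,r3:-6,r4:-7
c21: - | r0:Mul1,r1:2,r2:-13,r3:-6,r4:-7
c22: - | r0:Mul1,r1:2,r2:-13,r3:-6,r4:-7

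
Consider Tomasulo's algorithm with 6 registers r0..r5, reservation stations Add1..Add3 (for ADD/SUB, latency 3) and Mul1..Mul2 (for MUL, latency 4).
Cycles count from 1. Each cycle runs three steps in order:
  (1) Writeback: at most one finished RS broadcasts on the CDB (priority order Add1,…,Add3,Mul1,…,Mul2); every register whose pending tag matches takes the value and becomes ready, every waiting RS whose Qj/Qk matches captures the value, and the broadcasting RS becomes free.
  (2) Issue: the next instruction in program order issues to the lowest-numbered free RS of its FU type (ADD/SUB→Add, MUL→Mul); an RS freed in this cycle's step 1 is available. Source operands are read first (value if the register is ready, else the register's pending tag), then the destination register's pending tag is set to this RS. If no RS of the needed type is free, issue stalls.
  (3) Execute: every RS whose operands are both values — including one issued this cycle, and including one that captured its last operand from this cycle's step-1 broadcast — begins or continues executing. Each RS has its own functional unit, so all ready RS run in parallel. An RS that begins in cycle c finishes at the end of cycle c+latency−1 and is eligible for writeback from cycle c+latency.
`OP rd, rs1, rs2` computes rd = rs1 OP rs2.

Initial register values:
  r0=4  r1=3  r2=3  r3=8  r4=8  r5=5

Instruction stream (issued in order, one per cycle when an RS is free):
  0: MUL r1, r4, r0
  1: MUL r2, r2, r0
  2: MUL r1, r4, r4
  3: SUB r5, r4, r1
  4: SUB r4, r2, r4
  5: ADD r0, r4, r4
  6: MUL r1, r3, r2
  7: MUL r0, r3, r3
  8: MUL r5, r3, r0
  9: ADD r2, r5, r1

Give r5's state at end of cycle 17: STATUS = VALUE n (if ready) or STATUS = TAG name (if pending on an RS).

STATUS = TAG Mul1

  c1: issue MUL r1<-Mul1  regs: r0:4,r1:Mul1,r2:3,r3:8,r4:8,r5:5
  c2: issue MUL r2<-Mul2  regs: r0:4,r1:Mul1,r2:Mul2,r3:8,r4:8,r5:5
  c3: stall  regs: r0:4,r1:Mul1,r2:Mul2,r3:8,r4:8,r5:5
  c4: stall  regs: r0:4,r1:Mul1,r2:Mul2,r3:8,r4:8,r5:5
  c5: CDB Mul1=32; issue MUL r1<-Mul1  regs: r0:4,r1:Mul1,r2:Mul2,r3:8,r4:8,r5:5
  c6: CDB Mul2=12; issue SUB r5<-Add1  regs: r0:4,r1:Mul1,r2:12,r3:8,r4:8,r5:Add1
  c7: issue SUB r4<-Add2  regs: r0:4,r1:Mul1,r2:12,r3:8,r4:Add2,r5:Add1
  c8: issue ADD r0<-Add3  regs: r0:Add3,r1:Mul1,r2:12,r3:8,r4:Add2,r5:Add1
  c9: CDB Mul1=64; issue MUL r1<-Mul1  regs: r0:Add3,r1:Mul1,r2:12,r3:8,r4:Add2,r5:Add1
  c10: CDB Add2=4; issue MUL r0<-Mul2  regs: r0:Mul2,r1:Mul1,r2:12,r3:8,r4:4,r5:Add1
  c11: stall  regs: r0:Mul2,r1:Mul1,r2:12,r3:8,r4:4,r5:Add1
  c12: CDB Add1=-56; stall  regs: r0:Mul2,r1:Mul1,r2:12,r3:8,r4:4,r5:-56
  c13: CDB Add3=8; stall  regs: r0:Mul2,r1:Mul1,r2:12,r3:8,r4:4,r5:-56
  c14: CDB Mul1=96; issue MUL r5<-Mul1  regs: r0:Mul2,r1:96,r2:12,r3:8,r4:4,r5:Mul1
  c15: CDB Mul2=64; issue ADD r2<-Add1  regs: r0:64,r1:96,r2:Add1,r3:8,r4:4,r5:Mul1
  c16: -  regs: r0:64,r1:96,r2:Add1,r3:8,r4:4,r5:Mul1
  c17: -  regs: r0:64,r1:96,r2:Add1,r3:8,r4:4,r5:Mul1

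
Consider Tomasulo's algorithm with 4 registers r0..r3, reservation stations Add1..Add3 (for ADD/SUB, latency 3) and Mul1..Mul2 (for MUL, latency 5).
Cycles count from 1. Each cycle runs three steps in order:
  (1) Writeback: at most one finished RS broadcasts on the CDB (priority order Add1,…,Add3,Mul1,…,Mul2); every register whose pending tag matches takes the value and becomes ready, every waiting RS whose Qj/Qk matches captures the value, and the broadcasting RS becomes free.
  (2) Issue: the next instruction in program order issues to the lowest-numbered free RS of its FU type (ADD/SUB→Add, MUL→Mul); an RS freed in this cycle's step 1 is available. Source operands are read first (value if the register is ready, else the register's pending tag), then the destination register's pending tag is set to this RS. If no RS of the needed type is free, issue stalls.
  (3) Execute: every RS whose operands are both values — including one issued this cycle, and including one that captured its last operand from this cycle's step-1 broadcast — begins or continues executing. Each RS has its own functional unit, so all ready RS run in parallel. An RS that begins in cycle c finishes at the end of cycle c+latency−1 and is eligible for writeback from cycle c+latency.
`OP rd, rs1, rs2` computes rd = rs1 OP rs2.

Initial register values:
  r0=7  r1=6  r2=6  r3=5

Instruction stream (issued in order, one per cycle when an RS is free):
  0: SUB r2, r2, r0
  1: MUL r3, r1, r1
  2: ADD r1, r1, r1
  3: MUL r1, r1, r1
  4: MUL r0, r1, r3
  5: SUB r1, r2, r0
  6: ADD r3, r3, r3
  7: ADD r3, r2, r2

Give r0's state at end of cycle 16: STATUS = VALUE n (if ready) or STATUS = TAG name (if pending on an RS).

STATUS = VALUE 5184

cycle 1: issue SUB r2<-Add1 // r0:7,r1:6,r2:Add1,r3:5
cycle 2: issue MUL r3<-Mul1 // r0:7,r1:6,r2:Add1,r3:Mul1
cycle 3: issue ADD r1<-Add2 // r0:7,r1:Add2,r2:Add1,r3:Mul1
cycle 4: CDB Add1=-1; issue MUL r1<-Mul2 // r0:7,r1:Mul2,r2:-1,r3:Mul1
cycle 5: stall // r0:7,r1:Mul2,r2:-1,r3:Mul1
cycle 6: CDB Add2=12; stall // r0:7,r1:Mul2,r2:-1,r3:Mul1
cycle 7: CDB Mul1=36; issue MUL r0<-Mul1 // r0:Mul1,r1:Mul2,r2:-1,r3:36
cycle 8: issue SUB r1<-Add1 // r0:Mul1,r1:Add1,r2:-1,r3:36
cycle 9: issue ADD r3<-Add2 // r0:Mul1,r1:Add1,r2:-1,r3:Add2
cycle 10: issue ADD r3<-Add3 // r0:Mul1,r1:Add1,r2:-1,r3:Add3
cycle 11: CDB Mul2=144 // r0:Mul1,r1:Add1,r2:-1,r3:Add3
cycle 12: CDB Add2=72 // r0:Mul1,r1:Add1,r2:-1,r3:Add3
cycle 13: CDB Add3=-2 // r0:Mul1,r1:Add1,r2:-1,r3:-2
cycle 14: - // r0:Mul1,r1:Add1,r2:-1,r3:-2
cycle 15: - // r0:Mul1,r1:Add1,r2:-1,r3:-2
cycle 16: CDB Mul1=5184 // r0:5184,r1:Add1,r2:-1,r3:-2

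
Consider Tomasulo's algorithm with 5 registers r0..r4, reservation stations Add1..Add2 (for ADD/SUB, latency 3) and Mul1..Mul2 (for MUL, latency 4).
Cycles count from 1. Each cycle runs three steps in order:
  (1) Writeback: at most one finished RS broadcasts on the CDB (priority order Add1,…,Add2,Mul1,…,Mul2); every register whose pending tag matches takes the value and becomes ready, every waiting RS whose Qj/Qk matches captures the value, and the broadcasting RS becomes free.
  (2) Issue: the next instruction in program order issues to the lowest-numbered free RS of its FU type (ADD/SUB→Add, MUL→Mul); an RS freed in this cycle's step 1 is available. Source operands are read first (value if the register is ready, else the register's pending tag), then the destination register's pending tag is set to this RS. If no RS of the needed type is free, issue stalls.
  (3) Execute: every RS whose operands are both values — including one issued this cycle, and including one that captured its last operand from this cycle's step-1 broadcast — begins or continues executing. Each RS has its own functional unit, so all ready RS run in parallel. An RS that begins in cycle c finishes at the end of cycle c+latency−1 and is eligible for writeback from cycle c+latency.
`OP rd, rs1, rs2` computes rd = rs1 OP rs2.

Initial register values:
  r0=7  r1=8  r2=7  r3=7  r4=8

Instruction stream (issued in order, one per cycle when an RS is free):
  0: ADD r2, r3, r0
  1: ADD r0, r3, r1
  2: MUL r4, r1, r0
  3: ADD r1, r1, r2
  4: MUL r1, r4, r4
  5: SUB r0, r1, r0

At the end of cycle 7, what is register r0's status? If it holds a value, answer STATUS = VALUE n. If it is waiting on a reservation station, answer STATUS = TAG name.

cycle 1: issue ADD r2<-Add1 // r0:7,r1:8,r2:Add1,r3:7,r4:8
cycle 2: issue ADD r0<-Add2 // r0:Add2,r1:8,r2:Add1,r3:7,r4:8
cycle 3: issue MUL r4<-Mul1 // r0:Add2,r1:8,r2:Add1,r3:7,r4:Mul1
cycle 4: CDB Add1=14; issue ADD r1<-Add1 // r0:Add2,r1:Add1,r2:14,r3:7,r4:Mul1
cycle 5: CDB Add2=15; issue MUL r1<-Mul2 // r0:15,r1:Mul2,r2:14,r3:7,r4:Mul1
cycle 6: issue SUB r0<-Add2 // r0:Add2,r1:Mul2,r2:14,r3:7,r4:Mul1
cycle 7: CDB Add1=22 // r0:Add2,r1:Mul2,r2:14,r3:7,r4:Mul1

STATUS = TAG Add2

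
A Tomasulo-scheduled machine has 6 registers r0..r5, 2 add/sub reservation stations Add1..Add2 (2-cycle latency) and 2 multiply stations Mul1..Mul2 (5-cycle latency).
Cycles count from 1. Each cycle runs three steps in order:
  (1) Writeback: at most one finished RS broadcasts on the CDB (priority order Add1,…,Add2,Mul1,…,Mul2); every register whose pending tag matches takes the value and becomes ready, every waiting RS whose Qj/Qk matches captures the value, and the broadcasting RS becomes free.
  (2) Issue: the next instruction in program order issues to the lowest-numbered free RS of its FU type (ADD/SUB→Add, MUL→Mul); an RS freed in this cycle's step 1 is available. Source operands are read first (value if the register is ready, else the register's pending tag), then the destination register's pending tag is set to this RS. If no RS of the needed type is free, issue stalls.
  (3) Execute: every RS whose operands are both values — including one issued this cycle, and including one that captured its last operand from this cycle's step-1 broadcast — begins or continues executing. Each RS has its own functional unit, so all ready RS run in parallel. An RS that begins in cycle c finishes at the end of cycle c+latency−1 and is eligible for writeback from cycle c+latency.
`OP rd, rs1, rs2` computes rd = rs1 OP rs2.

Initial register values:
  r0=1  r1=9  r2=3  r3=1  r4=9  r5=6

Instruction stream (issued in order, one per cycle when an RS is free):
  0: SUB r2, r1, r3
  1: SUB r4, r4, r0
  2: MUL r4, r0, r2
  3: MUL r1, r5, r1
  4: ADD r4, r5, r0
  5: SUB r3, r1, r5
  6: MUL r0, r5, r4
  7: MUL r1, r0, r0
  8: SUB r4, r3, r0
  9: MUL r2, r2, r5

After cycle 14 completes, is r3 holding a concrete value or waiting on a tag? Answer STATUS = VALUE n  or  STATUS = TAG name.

c1: issue SUB r2<-Add1 | r0:1,r1:9,r2:Add1,r3:1,r4:9,r5:6
c2: issue SUB r4<-Add2 | r0:1,r1:9,r2:Add1,r3:1,r4:Add2,r5:6
c3: CDB Add1=8; issue MUL r4<-Mul1 | r0:1,r1:9,r2:8,r3:1,r4:Mul1,r5:6
c4: CDB Add2=8; issue MUL r1<-Mul2 | r0:1,r1:Mul2,r2:8,r3:1,r4:Mul1,r5:6
c5: issue ADD r4<-Add1 | r0:1,r1:Mul2,r2:8,r3:1,r4:Add1,r5:6
c6: issue SUB r3<-Add2 | r0:1,r1:Mul2,r2:8,r3:Add2,r4:Add1,r5:6
c7: CDB Add1=7; stall | r0:1,r1:Mul2,r2:8,r3:Add2,r4:7,r5:6
c8: CDB Mul1=8; issue MUL r0<-Mul1 | r0:Mul1,r1:Mul2,r2:8,r3:Add2,r4:7,r5:6
c9: CDB Mul2=54; issue MUL r1<-Mul2 | r0:Mul1,r1:Mul2,r2:8,r3:Add2,r4:7,r5:6
c10: issue SUB r4<-Add1 | r0:Mul1,r1:Mul2,r2:8,r3:Add2,r4:Add1,r5:6
c11: CDB Add2=48; stall | r0:Mul1,r1:Mul2,r2:8,r3:48,r4:Add1,r5:6
c12: stall | r0:Mul1,r1:Mul2,r2:8,r3:48,r4:Add1,r5:6
c13: CDB Mul1=42; issue MUL r2<-Mul1 | r0:42,r1:Mul2,r2:Mul1,r3:48,r4:Add1,r5:6
c14: - | r0:42,r1:Mul2,r2:Mul1,r3:48,r4:Add1,r5:6

STATUS = VALUE 48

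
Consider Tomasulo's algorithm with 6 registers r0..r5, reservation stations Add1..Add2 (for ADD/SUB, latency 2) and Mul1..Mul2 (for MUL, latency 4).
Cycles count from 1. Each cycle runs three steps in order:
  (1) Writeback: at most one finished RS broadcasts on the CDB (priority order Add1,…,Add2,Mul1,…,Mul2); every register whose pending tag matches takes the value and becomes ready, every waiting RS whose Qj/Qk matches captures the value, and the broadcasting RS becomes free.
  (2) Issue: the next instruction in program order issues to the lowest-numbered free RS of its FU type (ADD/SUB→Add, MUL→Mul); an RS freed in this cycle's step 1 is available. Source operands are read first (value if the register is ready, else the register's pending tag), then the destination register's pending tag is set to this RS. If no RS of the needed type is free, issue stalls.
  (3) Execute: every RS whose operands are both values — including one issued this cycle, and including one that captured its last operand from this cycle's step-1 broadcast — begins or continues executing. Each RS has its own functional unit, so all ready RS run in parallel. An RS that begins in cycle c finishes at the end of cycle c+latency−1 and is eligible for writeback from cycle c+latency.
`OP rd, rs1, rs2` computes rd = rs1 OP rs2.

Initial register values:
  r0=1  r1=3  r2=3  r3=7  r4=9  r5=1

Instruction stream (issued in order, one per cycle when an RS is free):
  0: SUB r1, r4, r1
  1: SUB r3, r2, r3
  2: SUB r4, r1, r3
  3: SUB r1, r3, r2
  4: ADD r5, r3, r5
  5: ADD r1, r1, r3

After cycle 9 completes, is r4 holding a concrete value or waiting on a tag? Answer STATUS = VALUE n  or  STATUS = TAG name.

STATUS = VALUE 10

cycle 1: issue SUB r1<-Add1 // r0:1,r1:Add1,r2:3,r3:7,r4:9,r5:1
cycle 2: issue SUB r3<-Add2 // r0:1,r1:Add1,r2:3,r3:Add2,r4:9,r5:1
cycle 3: CDB Add1=6; issue SUB r4<-Add1 // r0:1,r1:6,r2:3,r3:Add2,r4:Add1,r5:1
cycle 4: CDB Add2=-4; issue SUB r1<-Add2 // r0:1,r1:Add2,r2:3,r3:-4,r4:Add1,r5:1
cycle 5: stall // r0:1,r1:Add2,r2:3,r3:-4,r4:Add1,r5:1
cycle 6: CDB Add1=10; issue ADD r5<-Add1 // r0:1,r1:Add2,r2:3,r3:-4,r4:10,r5:Add1
cycle 7: CDB Add2=-7; issue ADD r1<-Add2 // r0:1,r1:Add2,r2:3,r3:-4,r4:10,r5:Add1
cycle 8: CDB Add1=-3 // r0:1,r1:Add2,r2:3,r3:-4,r4:10,r5:-3
cycle 9: CDB Add2=-11 // r0:1,r1:-11,r2:3,r3:-4,r4:10,r5:-3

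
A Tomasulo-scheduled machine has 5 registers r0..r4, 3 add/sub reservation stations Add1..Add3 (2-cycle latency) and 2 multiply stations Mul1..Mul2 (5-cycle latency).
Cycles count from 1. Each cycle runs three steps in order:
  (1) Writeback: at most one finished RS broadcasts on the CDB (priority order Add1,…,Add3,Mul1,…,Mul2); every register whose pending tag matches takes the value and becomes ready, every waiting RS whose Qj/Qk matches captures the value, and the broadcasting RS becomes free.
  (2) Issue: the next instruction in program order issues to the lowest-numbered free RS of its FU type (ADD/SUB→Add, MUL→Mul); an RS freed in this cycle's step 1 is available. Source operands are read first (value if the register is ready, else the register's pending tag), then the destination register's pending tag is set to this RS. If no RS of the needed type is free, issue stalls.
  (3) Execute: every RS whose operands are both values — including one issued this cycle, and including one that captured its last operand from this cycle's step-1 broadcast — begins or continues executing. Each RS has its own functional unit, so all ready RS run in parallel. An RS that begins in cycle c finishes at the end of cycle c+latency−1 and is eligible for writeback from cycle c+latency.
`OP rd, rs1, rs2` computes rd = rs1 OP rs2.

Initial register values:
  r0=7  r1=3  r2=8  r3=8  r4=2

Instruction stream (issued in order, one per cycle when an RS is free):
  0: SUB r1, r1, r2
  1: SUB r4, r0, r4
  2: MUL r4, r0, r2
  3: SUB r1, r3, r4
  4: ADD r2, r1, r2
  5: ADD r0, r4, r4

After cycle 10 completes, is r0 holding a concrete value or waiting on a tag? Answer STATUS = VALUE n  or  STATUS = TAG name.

c1: issue SUB r1<-Add1 | r0:7,r1:Add1,r2:8,r3:8,r4:2
c2: issue SUB r4<-Add2 | r0:7,r1:Add1,r2:8,r3:8,r4:Add2
c3: CDB Add1=-5; issue MUL r4<-Mul1 | r0:7,r1:-5,r2:8,r3:8,r4:Mul1
c4: CDB Add2=5; issue SUB r1<-Add1 | r0:7,r1:Add1,r2:8,r3:8,r4:Mul1
c5: issue ADD r2<-Add2 | r0:7,r1:Add1,r2:Add2,r3:8,r4:Mul1
c6: issue ADD r0<-Add3 | r0:Add3,r1:Add1,r2:Add2,r3:8,r4:Mul1
c7: - | r0:Add3,r1:Add1,r2:Add2,r3:8,r4:Mul1
c8: CDB Mul1=56 | r0:Add3,r1:Add1,r2:Add2,r3:8,r4:56
c9: - | r0:Add3,r1:Add1,r2:Add2,r3:8,r4:56
c10: CDB Add1=-48 | r0:Add3,r1:-48,r2:Add2,r3:8,r4:56

STATUS = TAG Add3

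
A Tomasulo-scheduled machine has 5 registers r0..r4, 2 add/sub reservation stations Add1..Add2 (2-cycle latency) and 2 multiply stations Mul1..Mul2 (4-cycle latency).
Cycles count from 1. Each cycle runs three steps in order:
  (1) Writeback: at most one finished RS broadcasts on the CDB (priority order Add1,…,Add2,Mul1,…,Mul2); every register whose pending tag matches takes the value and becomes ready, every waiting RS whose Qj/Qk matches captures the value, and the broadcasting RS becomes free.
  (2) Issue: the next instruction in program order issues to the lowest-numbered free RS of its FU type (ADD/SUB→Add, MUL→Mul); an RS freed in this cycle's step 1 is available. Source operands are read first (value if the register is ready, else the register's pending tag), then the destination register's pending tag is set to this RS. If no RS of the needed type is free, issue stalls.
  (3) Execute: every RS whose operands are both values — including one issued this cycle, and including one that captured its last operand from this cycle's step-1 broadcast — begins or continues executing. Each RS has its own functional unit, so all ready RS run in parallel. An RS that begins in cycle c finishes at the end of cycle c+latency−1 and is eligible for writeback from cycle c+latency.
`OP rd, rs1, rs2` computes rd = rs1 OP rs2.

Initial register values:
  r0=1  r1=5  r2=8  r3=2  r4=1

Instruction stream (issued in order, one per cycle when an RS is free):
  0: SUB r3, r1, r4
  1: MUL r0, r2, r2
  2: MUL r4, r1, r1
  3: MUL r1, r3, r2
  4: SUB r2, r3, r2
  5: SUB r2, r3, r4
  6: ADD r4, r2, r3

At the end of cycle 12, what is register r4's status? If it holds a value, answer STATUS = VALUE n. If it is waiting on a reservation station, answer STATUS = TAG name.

STATUS = VALUE -17

cycle 1: issue SUB r3<-Add1 // r0:1,r1:5,r2:8,r3:Add1,r4:1
cycle 2: issue MUL r0<-Mul1 // r0:Mul1,r1:5,r2:8,r3:Add1,r4:1
cycle 3: CDB Add1=4; issue MUL r4<-Mul2 // r0:Mul1,r1:5,r2:8,r3:4,r4:Mul2
cycle 4: stall // r0:Mul1,r1:5,r2:8,r3:4,r4:Mul2
cycle 5: stall // r0:Mul1,r1:5,r2:8,r3:4,r4:Mul2
cycle 6: CDB Mul1=64; issue MUL r1<-Mul1 // r0:64,r1:Mul1,r2:8,r3:4,r4:Mul2
cycle 7: CDB Mul2=25; issue SUB r2<-Add1 // r0:64,r1:Mul1,r2:Add1,r3:4,r4:25
cycle 8: issue SUB r2<-Add2 // r0:64,r1:Mul1,r2:Add2,r3:4,r4:25
cycle 9: CDB Add1=-4; issue ADD r4<-Add1 // r0:64,r1:Mul1,r2:Add2,r3:4,r4:Add1
cycle 10: CDB Add2=-21 // r0:64,r1:Mul1,r2:-21,r3:4,r4:Add1
cycle 11: CDB Mul1=32 // r0:64,r1:32,r2:-21,r3:4,r4:Add1
cycle 12: CDB Add1=-17 // r0:64,r1:32,r2:-21,r3:4,r4:-17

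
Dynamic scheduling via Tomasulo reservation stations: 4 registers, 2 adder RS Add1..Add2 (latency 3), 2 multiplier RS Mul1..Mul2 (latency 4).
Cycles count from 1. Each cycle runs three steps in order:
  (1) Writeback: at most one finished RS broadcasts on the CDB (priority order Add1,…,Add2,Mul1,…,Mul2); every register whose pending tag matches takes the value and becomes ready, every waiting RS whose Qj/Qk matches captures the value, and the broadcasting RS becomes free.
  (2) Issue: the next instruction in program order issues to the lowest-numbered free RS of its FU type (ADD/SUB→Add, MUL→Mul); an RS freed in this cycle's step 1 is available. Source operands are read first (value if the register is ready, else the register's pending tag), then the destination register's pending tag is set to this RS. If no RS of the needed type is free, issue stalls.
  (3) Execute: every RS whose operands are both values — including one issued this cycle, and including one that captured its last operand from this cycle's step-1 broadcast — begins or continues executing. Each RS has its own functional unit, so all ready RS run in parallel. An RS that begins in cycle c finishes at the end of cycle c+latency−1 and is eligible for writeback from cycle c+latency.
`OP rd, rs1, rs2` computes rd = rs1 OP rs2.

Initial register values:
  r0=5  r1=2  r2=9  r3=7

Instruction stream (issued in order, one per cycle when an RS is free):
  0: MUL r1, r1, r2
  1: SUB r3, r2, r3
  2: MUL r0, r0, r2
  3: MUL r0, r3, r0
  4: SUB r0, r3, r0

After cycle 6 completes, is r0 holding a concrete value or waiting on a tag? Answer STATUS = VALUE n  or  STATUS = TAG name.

STATUS = TAG Mul1

cycle 1: issue MUL r1<-Mul1 // r0:5,r1:Mul1,r2:9,r3:7
cycle 2: issue SUB r3<-Add1 // r0:5,r1:Mul1,r2:9,r3:Add1
cycle 3: issue MUL r0<-Mul2 // r0:Mul2,r1:Mul1,r2:9,r3:Add1
cycle 4: stall // r0:Mul2,r1:Mul1,r2:9,r3:Add1
cycle 5: CDB Add1=2; stall // r0:Mul2,r1:Mul1,r2:9,r3:2
cycle 6: CDB Mul1=18; issue MUL r0<-Mul1 // r0:Mul1,r1:18,r2:9,r3:2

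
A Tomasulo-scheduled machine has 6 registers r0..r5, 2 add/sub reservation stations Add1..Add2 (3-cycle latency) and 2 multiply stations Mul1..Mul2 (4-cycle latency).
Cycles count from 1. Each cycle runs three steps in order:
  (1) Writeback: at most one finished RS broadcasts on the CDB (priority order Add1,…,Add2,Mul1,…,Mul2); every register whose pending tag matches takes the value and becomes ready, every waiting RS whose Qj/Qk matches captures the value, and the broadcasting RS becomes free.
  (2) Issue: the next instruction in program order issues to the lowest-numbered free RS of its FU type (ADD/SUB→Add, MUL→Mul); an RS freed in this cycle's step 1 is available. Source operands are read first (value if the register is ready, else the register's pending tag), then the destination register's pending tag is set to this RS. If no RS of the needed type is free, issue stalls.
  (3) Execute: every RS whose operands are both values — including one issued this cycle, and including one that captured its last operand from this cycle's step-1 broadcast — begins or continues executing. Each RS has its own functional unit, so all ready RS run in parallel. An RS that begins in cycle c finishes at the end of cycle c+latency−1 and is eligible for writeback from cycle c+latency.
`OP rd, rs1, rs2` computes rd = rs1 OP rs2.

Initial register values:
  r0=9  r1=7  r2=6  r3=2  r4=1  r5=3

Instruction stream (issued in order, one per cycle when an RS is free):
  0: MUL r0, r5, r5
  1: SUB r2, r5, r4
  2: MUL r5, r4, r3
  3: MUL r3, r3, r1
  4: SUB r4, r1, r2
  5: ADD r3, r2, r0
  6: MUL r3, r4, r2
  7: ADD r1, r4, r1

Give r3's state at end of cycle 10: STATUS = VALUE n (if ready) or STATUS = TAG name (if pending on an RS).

  c1: issue MUL r0<-Mul1  regs: r0:Mul1,r1:7,r2:6,r3:2,r4:1,r5:3
  c2: issue SUB r2<-Add1  regs: r0:Mul1,r1:7,r2:Add1,r3:2,r4:1,r5:3
  c3: issue MUL r5<-Mul2  regs: r0:Mul1,r1:7,r2:Add1,r3:2,r4:1,r5:Mul2
  c4: stall  regs: r0:Mul1,r1:7,r2:Add1,r3:2,r4:1,r5:Mul2
  c5: CDB Add1=2; stall  regs: r0:Mul1,r1:7,r2:2,r3:2,r4:1,r5:Mul2
  c6: CDB Mul1=9; issue MUL r3<-Mul1  regs: r0:9,r1:7,r2:2,r3:Mul1,r4:1,r5:Mul2
  c7: CDB Mul2=2; issue SUB r4<-Add1  regs: r0:9,r1:7,r2:2,r3:Mul1,r4:Add1,r5:2
  c8: issue ADD r3<-Add2  regs: r0:9,r1:7,r2:2,r3:Add2,r4:Add1,r5:2
  c9: issue MUL r3<-Mul2  regs: r0:9,r1:7,r2:2,r3:Mul2,r4:Add1,r5:2
  c10: CDB Add1=5; issue ADD r1<-Add1  regs: r0:9,r1:Add1,r2:2,r3:Mul2,r4:5,r5:2

STATUS = TAG Mul2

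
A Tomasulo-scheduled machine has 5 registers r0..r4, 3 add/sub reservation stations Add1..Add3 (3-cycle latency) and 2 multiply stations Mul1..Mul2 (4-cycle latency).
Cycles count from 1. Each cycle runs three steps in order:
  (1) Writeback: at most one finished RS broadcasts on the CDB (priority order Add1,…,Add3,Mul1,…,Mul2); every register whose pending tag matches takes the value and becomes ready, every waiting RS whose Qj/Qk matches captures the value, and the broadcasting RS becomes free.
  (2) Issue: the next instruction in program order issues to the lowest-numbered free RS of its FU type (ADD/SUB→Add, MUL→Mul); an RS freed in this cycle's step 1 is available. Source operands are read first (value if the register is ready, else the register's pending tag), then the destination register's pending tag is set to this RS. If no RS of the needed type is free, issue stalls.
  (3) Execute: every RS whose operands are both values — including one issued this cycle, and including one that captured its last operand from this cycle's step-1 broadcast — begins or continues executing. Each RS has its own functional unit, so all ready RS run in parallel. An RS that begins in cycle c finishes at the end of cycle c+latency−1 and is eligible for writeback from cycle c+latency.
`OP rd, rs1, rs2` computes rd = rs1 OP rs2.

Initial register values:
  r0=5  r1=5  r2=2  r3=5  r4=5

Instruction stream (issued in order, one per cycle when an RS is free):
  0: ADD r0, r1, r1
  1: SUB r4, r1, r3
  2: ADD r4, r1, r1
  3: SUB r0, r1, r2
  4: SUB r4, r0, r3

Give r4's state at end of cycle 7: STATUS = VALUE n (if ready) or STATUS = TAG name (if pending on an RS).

STATUS = TAG Add2

c1: issue ADD r0<-Add1 | r0:Add1,r1:5,r2:2,r3:5,r4:5
c2: issue SUB r4<-Add2 | r0:Add1,r1:5,r2:2,r3:5,r4:Add2
c3: issue ADD r4<-Add3 | r0:Add1,r1:5,r2:2,r3:5,r4:Add3
c4: CDB Add1=10; issue SUB r0<-Add1 | r0:Add1,r1:5,r2:2,r3:5,r4:Add3
c5: CDB Add2=0; issue SUB r4<-Add2 | r0:Add1,r1:5,r2:2,r3:5,r4:Add2
c6: CDB Add3=10 | r0:Add1,r1:5,r2:2,r3:5,r4:Add2
c7: CDB Add1=3 | r0:3,r1:5,r2:2,r3:5,r4:Add2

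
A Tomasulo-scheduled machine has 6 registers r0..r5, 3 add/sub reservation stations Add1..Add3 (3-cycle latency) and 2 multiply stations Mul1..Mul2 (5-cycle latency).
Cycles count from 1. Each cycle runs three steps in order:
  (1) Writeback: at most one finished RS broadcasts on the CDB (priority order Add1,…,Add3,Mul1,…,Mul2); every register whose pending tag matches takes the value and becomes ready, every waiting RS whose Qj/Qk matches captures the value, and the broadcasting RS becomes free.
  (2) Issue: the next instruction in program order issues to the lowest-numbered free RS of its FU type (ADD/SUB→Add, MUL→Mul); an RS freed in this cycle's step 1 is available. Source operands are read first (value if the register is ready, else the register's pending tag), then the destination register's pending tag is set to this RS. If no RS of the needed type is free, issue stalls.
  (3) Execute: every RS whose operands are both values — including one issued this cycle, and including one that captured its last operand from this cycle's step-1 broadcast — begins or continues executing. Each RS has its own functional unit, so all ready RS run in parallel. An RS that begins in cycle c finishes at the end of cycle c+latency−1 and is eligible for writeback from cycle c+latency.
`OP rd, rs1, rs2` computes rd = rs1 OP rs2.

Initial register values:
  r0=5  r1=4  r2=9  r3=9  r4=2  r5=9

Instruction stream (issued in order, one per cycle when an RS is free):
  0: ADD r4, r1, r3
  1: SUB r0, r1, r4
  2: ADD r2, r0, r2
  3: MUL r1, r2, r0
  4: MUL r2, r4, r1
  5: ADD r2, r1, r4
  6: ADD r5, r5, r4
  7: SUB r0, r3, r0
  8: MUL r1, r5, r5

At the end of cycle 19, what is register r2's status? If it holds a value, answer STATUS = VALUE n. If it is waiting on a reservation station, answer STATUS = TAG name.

STATUS = VALUE 13

c1: issue ADD r4<-Add1 | r0:5,r1:4,r2:9,r3:9,r4:Add1,r5:9
c2: issue SUB r0<-Add2 | r0:Add2,r1:4,r2:9,r3:9,r4:Add1,r5:9
c3: issue ADD r2<-Add3 | r0:Add2,r1:4,r2:Add3,r3:9,r4:Add1,r5:9
c4: CDB Add1=13; issue MUL r1<-Mul1 | r0:Add2,r1:Mul1,r2:Add3,r3:9,r4:13,r5:9
c5: issue MUL r2<-Mul2 | r0:Add2,r1:Mul1,r2:Mul2,r3:9,r4:13,r5:9
c6: issue ADD r2<-Add1 | r0:Add2,r1:Mul1,r2:Add1,r3:9,r4:13,r5:9
c7: CDB Add2=-9; issue ADD r5<-Add2 | r0:-9,r1:Mul1,r2:Add1,r3:9,r4:13,r5:Add2
c8: stall | r0:-9,r1:Mul1,r2:Add1,r3:9,r4:13,r5:Add2
c9: stall | r0:-9,r1:Mul1,r2:Add1,r3:9,r4:13,r5:Add2
c10: CDB Add2=22; issue SUB r0<-Add2 | r0:Add2,r1:Mul1,r2:Add1,r3:9,r4:13,r5:22
c11: CDB Add3=0; stall | r0:Add2,r1:Mul1,r2:Add1,r3:9,r4:13,r5:22
c12: stall | r0:Add2,r1:Mul1,r2:Add1,r3:9,r4:13,r5:22
c13: CDB Add2=18; stall | r0:18,r1:Mul1,r2:Add1,r3:9,r4:13,r5:22
c14: stall | r0:18,r1:Mul1,r2:Add1,r3:9,r4:13,r5:22
c15: stall | r0:18,r1:Mul1,r2:Add1,r3:9,r4:13,r5:22
c16: CDB Mul1=0; issue MUL r1<-Mul1 | r0:18,r1:Mul1,r2:Add1,r3:9,r4:13,r5:22
c17: - | r0:18,r1:Mul1,r2:Add1,r3:9,r4:13,r5:22
c18: - | r0:18,r1:Mul1,r2:Add1,r3:9,r4:13,r5:22
c19: CDB Add1=13 | r0:18,r1:Mul1,r2:13,r3:9,r4:13,r5:22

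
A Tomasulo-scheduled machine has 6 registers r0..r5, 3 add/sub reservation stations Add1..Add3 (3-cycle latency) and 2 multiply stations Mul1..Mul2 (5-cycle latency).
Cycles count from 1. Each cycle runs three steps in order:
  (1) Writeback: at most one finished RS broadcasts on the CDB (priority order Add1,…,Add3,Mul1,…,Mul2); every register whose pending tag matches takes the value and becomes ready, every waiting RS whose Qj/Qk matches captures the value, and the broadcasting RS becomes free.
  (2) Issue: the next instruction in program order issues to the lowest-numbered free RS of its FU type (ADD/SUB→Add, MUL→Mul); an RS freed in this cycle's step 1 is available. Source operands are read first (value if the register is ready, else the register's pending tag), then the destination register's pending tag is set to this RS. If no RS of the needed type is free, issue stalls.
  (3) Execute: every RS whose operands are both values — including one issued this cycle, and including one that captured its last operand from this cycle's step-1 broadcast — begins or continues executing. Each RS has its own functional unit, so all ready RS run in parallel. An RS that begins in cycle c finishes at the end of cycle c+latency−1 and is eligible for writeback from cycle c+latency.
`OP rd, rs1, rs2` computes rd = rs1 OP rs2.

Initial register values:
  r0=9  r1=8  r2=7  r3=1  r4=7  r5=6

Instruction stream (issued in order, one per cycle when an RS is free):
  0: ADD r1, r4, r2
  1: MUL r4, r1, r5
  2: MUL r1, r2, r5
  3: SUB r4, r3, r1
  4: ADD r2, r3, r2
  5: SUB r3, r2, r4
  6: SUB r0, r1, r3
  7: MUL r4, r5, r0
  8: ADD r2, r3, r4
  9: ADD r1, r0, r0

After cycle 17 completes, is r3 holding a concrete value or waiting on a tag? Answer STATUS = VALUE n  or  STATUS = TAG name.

STATUS = VALUE 49

cycle 1: issue ADD r1<-Add1 // r0:9,r1:Add1,r2:7,r3:1,r4:7,r5:6
cycle 2: issue MUL r4<-Mul1 // r0:9,r1:Add1,r2:7,r3:1,r4:Mul1,r5:6
cycle 3: issue MUL r1<-Mul2 // r0:9,r1:Mul2,r2:7,r3:1,r4:Mul1,r5:6
cycle 4: CDB Add1=14; issue SUB r4<-Add1 // r0:9,r1:Mul2,r2:7,r3:1,r4:Add1,r5:6
cycle 5: issue ADD r2<-Add2 // r0:9,r1:Mul2,r2:Add2,r3:1,r4:Add1,r5:6
cycle 6: issue SUB r3<-Add3 // r0:9,r1:Mul2,r2:Add2,r3:Add3,r4:Add1,r5:6
cycle 7: stall // r0:9,r1:Mul2,r2:Add2,r3:Add3,r4:Add1,r5:6
cycle 8: CDB Add2=8; issue SUB r0<-Add2 // r0:Add2,r1:Mul2,r2:8,r3:Add3,r4:Add1,r5:6
cycle 9: CDB Mul1=84; issue MUL r4<-Mul1 // r0:Add2,r1:Mul2,r2:8,r3:Add3,r4:Mul1,r5:6
cycle 10: CDB Mul2=42; stall // r0:Add2,r1:42,r2:8,r3:Add3,r4:Mul1,r5:6
cycle 11: stall // r0:Add2,r1:42,r2:8,r3:Add3,r4:Mul1,r5:6
cycle 12: stall // r0:Add2,r1:42,r2:8,r3:Add3,r4:Mul1,r5:6
cycle 13: CDB Add1=-41; issue ADD r2<-Add1 // r0:Add2,r1:42,r2:Add1,r3:Add3,r4:Mul1,r5:6
cycle 14: stall // r0:Add2,r1:42,r2:Add1,r3:Add3,r4:Mul1,r5:6
cycle 15: stall // r0:Add2,r1:42,r2:Add1,r3:Add3,r4:Mul1,r5:6
cycle 16: CDB Add3=49; issue ADD r1<-Add3 // r0:Add2,r1:Add3,r2:Add1,r3:49,r4:Mul1,r5:6
cycle 17: - // r0:Add2,r1:Add3,r2:Add1,r3:49,r4:Mul1,r5:6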